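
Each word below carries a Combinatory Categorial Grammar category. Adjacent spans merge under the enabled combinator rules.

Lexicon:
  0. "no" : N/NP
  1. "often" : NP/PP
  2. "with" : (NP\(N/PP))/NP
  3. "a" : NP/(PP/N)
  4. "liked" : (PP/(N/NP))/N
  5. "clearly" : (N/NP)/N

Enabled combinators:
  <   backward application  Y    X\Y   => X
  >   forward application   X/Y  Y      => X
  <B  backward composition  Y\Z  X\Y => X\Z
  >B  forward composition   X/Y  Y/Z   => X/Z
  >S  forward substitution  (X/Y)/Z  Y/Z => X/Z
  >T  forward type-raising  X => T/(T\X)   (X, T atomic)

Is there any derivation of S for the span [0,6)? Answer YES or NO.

N/NP NP/PP (NP\(N/PP))/NP NP/(PP/N) (PP/(N/NP))/N (N/NP)/N
CKY chart[0,6] = {N/(N\NP), NP, NP/(NP\NP), PP/(PP\NP), S/(S\NP)}; S ∉ chart

NO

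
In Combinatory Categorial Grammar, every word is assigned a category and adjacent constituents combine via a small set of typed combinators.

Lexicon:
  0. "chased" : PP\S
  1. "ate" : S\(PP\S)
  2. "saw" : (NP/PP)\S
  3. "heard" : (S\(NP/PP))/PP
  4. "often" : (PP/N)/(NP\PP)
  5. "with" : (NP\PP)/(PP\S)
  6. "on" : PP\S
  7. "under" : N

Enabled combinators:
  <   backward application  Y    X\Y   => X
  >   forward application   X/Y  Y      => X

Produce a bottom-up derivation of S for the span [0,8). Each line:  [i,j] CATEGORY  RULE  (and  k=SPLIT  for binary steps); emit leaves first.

[0,1] PP\S  lex  "chased"
[1,2] S\(PP\S)  lex  "ate"
[0,2] S  <  k=1
[2,3] (NP/PP)\S  lex  "saw"
[0,3] NP/PP  <  k=2
[3,4] (S\(NP/PP))/PP  lex  "heard"
[4,5] (PP/N)/(NP\PP)  lex  "often"
[5,6] (NP\PP)/(PP\S)  lex  "with"
[6,7] PP\S  lex  "on"
[5,7] NP\PP  >  k=6
[4,7] PP/N  >  k=5
[7,8] N  lex  "under"
[4,8] PP  >  k=7
[3,8] S\(NP/PP)  >  k=4
[0,8] S  <  k=3

[0,8] S   <
  [0,3] NP/PP   <
    [0,2] S   <
      [0,1] "chased" : PP\S
      [1,2] "ate" : S\(PP\S)
    [2,3] "saw" : (NP/PP)\S
  [3,8] S\(NP/PP)   >
    [3,4] "heard" : (S\(NP/PP))/PP
    [4,8] PP   >
      [4,7] PP/N   >
        [4,5] "often" : (PP/N)/(NP\PP)
        [5,7] NP\PP   >
          [5,6] "with" : (NP\PP)/(PP\S)
          [6,7] "on" : PP\S
      [7,8] "under" : N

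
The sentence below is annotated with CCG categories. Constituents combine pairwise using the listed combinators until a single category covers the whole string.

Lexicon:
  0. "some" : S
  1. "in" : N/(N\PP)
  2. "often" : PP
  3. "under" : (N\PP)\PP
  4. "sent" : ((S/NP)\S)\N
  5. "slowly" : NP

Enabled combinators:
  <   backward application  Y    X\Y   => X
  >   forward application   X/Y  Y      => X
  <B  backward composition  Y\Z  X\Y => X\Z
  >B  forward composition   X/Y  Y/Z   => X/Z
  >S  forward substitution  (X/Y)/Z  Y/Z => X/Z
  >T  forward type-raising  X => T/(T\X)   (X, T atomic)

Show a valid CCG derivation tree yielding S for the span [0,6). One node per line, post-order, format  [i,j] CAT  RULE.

[0,1] S  lex  "some"
[1,2] N/(N\PP)  lex  "in"
[2,3] PP  lex  "often"
[3,4] (N\PP)\PP  lex  "under"
[2,4] N\PP  <  k=3
[1,4] N  >  k=2
[4,5] ((S/NP)\S)\N  lex  "sent"
[1,5] (S/NP)\S  <  k=4
[0,5] S/NP  <  k=1
[5,6] NP  lex  "slowly"
[0,6] S  >  k=5

[0,6] S   >
  [0,5] S/NP   <
    [0,1] "some" : S
    [1,5] (S/NP)\S   <
      [1,4] N   >
        [1,2] "in" : N/(N\PP)
        [2,4] N\PP   <
          [2,3] "often" : PP
          [3,4] "under" : (N\PP)\PP
      [4,5] "sent" : ((S/NP)\S)\N
  [5,6] "slowly" : NP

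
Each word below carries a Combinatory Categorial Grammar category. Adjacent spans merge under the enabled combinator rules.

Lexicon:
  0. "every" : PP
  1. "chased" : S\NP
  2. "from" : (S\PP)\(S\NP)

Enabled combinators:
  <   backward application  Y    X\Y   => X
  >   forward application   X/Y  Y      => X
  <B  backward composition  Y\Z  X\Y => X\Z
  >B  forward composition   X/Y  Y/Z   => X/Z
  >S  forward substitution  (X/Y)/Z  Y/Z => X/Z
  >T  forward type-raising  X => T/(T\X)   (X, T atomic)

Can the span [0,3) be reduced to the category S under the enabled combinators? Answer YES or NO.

[0,3] S   <
  [0,1] "every" : PP
  [1,3] S\PP   <
    [1,2] "chased" : S\NP
    [2,3] "from" : (S\PP)\(S\NP)

YES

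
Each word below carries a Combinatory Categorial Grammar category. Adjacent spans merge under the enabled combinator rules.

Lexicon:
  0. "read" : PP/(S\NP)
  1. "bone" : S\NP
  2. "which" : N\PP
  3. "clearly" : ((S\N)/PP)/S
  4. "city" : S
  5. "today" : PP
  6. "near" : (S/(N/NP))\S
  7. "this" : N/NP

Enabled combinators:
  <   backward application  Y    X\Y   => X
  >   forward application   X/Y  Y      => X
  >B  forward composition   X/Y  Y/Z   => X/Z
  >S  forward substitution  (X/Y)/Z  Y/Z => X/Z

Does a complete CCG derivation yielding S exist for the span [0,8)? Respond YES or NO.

[0,8] S   >
  [0,7] S/(N/NP)   <
    [0,6] S   <
      [0,3] N   <
        [0,2] PP   >
          [0,1] "read" : PP/(S\NP)
          [1,2] "bone" : S\NP
        [2,3] "which" : N\PP
      [3,6] S\N   >
        [3,5] (S\N)/PP   >
          [3,4] "clearly" : ((S\N)/PP)/S
          [4,5] "city" : S
        [5,6] "today" : PP
    [6,7] "near" : (S/(N/NP))\S
  [7,8] "this" : N/NP

YES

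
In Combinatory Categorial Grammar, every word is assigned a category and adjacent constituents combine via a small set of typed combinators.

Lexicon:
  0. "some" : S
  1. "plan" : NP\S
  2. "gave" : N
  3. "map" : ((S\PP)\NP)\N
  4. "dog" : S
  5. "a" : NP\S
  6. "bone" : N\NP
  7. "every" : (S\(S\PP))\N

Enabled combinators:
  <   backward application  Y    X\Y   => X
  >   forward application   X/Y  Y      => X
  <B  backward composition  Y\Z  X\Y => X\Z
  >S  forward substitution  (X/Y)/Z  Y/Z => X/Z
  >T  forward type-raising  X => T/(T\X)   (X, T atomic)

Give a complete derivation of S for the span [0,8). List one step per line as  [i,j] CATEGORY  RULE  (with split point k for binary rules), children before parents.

[0,1] S  lex  "some"
[1,2] NP\S  lex  "plan"
[0,2] NP  <  k=1
[2,3] N  lex  "gave"
[3,4] ((S\PP)\NP)\N  lex  "map"
[2,4] (S\PP)\NP  <  k=3
[0,4] S\PP  <  k=2
[4,5] S  lex  "dog"
[5,6] NP\S  lex  "a"
[6,7] N\NP  lex  "bone"
[5,7] N\S  <B  k=6
[4,7] N  <  k=5
[7,8] (S\(S\PP))\N  lex  "every"
[4,8] S\(S\PP)  <  k=7
[0,8] S  <  k=4

[0,8] S   <
  [0,4] S\PP   <
    [0,2] NP   <
      [0,1] "some" : S
      [1,2] "plan" : NP\S
    [2,4] (S\PP)\NP   <
      [2,3] "gave" : N
      [3,4] "map" : ((S\PP)\NP)\N
  [4,8] S\(S\PP)   <
    [4,7] N   <
      [4,5] "dog" : S
      [5,7] N\S   <B
        [5,6] "a" : NP\S
        [6,7] "bone" : N\NP
    [7,8] "every" : (S\(S\PP))\N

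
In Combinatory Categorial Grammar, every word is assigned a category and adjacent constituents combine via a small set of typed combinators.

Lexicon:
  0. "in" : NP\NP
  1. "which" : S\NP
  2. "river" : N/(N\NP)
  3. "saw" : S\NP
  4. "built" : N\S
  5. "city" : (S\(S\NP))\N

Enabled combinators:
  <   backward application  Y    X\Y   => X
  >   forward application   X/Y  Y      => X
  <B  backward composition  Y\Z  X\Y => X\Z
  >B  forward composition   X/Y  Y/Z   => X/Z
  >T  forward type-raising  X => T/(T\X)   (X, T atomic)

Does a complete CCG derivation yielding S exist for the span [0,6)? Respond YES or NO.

YES

[0,6] S   <
  [0,2] S\NP   <B
    [0,1] "in" : NP\NP
    [1,2] "which" : S\NP
  [2,6] S\(S\NP)   <
    [2,5] N   >
      [2,3] "river" : N/(N\NP)
      [3,5] N\NP   <B
        [3,4] "saw" : S\NP
        [4,5] "built" : N\S
    [5,6] "city" : (S\(S\NP))\N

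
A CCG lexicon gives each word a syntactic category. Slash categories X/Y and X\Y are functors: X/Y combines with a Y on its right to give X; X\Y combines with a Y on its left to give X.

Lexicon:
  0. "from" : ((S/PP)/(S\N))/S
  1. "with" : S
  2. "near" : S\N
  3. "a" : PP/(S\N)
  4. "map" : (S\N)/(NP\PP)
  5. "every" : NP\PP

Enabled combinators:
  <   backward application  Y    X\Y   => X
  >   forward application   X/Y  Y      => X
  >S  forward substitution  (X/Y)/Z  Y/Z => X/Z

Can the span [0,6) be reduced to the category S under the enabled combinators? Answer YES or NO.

[0,6] S   >
  [0,3] S/PP   >
    [0,2] (S/PP)/(S\N)   >
      [0,1] "from" : ((S/PP)/(S\N))/S
      [1,2] "with" : S
    [2,3] "near" : S\N
  [3,6] PP   >
    [3,4] "a" : PP/(S\N)
    [4,6] S\N   >
      [4,5] "map" : (S\N)/(NP\PP)
      [5,6] "every" : NP\PP

YES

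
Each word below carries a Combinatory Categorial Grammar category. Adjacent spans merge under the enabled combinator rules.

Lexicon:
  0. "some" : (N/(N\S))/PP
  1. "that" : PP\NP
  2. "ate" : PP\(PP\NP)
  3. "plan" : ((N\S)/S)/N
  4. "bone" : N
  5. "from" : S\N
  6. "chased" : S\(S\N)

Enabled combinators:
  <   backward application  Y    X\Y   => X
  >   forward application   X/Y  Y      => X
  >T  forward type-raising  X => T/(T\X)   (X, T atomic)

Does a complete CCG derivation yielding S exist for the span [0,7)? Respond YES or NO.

(N/(N\S))/PP PP\NP PP\(PP\NP) ((N\S)/S)/N N S\N S\(S\N)
CKY chart[0,7] = {N, N/(N\N), NP/(NP\N), PP/(PP\N), S/(S\N)}; S ∉ chart

NO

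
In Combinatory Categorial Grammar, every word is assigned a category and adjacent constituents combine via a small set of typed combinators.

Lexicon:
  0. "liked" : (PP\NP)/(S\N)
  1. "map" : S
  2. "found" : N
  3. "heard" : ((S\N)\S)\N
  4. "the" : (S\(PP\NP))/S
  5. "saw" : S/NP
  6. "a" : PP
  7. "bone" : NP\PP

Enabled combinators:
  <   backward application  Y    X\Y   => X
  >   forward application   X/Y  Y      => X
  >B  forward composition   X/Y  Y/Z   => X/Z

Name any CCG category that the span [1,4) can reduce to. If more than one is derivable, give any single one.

[0,8] S   <
  [0,4] PP\NP   >
    [0,1] "liked" : (PP\NP)/(S\N)
    [1,4] S\N   <
      [1,2] "map" : S
      [2,4] (S\N)\S   <
        [2,3] "found" : N
        [3,4] "heard" : ((S\N)\S)\N
  [4,8] S\(PP\NP)   >
    [4,5] "the" : (S\(PP\NP))/S
    [5,8] S   >
      [5,6] "saw" : S/NP
      [6,8] NP   <
        [6,7] "a" : PP
        [7,8] "bone" : NP\PP

S\N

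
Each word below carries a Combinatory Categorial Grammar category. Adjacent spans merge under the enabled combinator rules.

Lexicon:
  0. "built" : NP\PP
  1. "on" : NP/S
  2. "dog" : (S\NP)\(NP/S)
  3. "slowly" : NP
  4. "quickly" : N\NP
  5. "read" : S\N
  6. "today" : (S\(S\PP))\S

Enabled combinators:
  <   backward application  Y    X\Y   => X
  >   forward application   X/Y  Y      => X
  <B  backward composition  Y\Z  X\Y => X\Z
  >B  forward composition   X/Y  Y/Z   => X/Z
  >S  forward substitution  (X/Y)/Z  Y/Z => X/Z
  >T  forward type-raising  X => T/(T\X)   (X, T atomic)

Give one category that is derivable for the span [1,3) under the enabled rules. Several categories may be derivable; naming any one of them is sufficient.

[0,7] S   <
  [0,3] S\PP   <B
    [0,1] "built" : NP\PP
    [1,3] S\NP   <
      [1,2] "on" : NP/S
      [2,3] "dog" : (S\NP)\(NP/S)
  [3,7] S\(S\PP)   <
    [3,6] S   >
      [3,4] S/(S\NP)   >T
        [3,4] "slowly" : NP
      [4,6] S\NP   <B
        [4,5] "quickly" : N\NP
        [5,6] "read" : S\N
    [6,7] "today" : (S\(S\PP))\S

S\NP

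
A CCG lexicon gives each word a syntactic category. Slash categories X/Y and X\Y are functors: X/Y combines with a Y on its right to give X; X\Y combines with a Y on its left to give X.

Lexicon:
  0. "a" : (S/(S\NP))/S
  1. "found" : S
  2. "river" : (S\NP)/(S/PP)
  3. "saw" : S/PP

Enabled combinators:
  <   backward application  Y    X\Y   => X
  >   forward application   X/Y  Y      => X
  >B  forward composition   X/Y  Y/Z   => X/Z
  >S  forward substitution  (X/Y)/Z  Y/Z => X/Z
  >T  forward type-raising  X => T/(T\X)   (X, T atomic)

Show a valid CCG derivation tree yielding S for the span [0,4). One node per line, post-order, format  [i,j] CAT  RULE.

[0,4] S   >
  [0,2] S/(S\NP)   >
    [0,1] "a" : (S/(S\NP))/S
    [1,2] "found" : S
  [2,4] S\NP   >
    [2,3] "river" : (S\NP)/(S/PP)
    [3,4] "saw" : S/PP

[0,1] (S/(S\NP))/S  lex  "a"
[1,2] S  lex  "found"
[0,2] S/(S\NP)  >  k=1
[2,3] (S\NP)/(S/PP)  lex  "river"
[3,4] S/PP  lex  "saw"
[2,4] S\NP  >  k=3
[0,4] S  >  k=2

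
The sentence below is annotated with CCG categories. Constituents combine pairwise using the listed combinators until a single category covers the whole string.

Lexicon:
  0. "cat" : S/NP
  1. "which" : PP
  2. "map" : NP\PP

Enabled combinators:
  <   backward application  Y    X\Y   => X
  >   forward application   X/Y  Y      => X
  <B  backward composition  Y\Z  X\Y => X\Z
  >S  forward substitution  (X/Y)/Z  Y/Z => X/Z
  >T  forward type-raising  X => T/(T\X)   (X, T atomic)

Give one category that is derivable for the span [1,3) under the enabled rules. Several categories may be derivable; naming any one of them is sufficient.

NP

[0,3] S   >
  [0,1] "cat" : S/NP
  [1,3] NP   <
    [1,2] "which" : PP
    [2,3] "map" : NP\PP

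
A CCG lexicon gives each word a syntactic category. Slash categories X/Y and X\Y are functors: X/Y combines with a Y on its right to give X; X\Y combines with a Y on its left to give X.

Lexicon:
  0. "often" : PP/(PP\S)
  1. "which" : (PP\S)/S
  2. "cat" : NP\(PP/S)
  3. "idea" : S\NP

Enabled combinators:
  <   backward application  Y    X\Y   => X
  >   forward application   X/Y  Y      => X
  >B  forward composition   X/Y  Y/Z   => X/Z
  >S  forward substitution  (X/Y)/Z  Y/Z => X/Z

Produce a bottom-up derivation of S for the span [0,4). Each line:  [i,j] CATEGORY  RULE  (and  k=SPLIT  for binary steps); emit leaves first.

[0,4] S   <
  [0,3] NP   <
    [0,2] PP/S   >B
      [0,1] "often" : PP/(PP\S)
      [1,2] "which" : (PP\S)/S
    [2,3] "cat" : NP\(PP/S)
  [3,4] "idea" : S\NP

[0,1] PP/(PP\S)  lex  "often"
[1,2] (PP\S)/S  lex  "which"
[0,2] PP/S  >B  k=1
[2,3] NP\(PP/S)  lex  "cat"
[0,3] NP  <  k=2
[3,4] S\NP  lex  "idea"
[0,4] S  <  k=3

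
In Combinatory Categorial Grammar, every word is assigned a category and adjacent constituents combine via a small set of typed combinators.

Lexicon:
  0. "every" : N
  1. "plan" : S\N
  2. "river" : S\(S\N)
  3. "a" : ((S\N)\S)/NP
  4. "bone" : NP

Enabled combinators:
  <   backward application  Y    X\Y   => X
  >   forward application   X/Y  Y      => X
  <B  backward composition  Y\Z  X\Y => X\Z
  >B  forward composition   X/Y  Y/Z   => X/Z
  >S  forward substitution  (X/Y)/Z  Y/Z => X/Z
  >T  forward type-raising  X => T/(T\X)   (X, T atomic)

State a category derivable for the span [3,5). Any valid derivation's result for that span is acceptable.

[0,5] S   <
  [0,1] "every" : N
  [1,5] S\N   <
    [1,3] S   <
      [1,2] "plan" : S\N
      [2,3] "river" : S\(S\N)
    [3,5] (S\N)\S   >
      [3,4] "a" : ((S\N)\S)/NP
      [4,5] "bone" : NP

(S\N)\S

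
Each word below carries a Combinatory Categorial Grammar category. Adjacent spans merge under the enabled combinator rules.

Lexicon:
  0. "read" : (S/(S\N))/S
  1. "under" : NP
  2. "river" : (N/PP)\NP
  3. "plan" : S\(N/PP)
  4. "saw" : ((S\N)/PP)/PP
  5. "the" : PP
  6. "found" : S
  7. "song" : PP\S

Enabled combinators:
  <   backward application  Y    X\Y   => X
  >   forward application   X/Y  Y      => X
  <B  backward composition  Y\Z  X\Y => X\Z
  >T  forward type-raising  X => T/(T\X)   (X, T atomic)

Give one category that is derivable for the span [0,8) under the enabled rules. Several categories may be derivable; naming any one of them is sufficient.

[0,8] S   >
  [0,4] S/(S\N)   >
    [0,1] "read" : (S/(S\N))/S
    [1,4] S   >
      [1,2] S/(S\NP)   >T
        [1,2] "under" : NP
      [2,4] S\NP   <B
        [2,3] "river" : (N/PP)\NP
        [3,4] "plan" : S\(N/PP)
  [4,8] S\N   >
    [4,6] (S\N)/PP   >
      [4,5] "saw" : ((S\N)/PP)/PP
      [5,6] "the" : PP
    [6,8] PP   <
      [6,7] "found" : S
      [7,8] "song" : PP\S

S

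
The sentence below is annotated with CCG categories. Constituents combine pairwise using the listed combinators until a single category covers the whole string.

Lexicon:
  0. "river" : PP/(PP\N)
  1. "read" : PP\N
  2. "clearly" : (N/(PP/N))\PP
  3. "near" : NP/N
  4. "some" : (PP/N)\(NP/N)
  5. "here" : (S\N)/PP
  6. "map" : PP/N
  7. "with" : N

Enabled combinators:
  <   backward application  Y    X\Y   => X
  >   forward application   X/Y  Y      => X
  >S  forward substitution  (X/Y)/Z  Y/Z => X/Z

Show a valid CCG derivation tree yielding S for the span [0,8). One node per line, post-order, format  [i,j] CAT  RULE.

[0,1] PP/(PP\N)  lex  "river"
[1,2] PP\N  lex  "read"
[0,2] PP  >  k=1
[2,3] (N/(PP/N))\PP  lex  "clearly"
[0,3] N/(PP/N)  <  k=2
[3,4] NP/N  lex  "near"
[4,5] (PP/N)\(NP/N)  lex  "some"
[3,5] PP/N  <  k=4
[0,5] N  >  k=3
[5,6] (S\N)/PP  lex  "here"
[6,7] PP/N  lex  "map"
[7,8] N  lex  "with"
[6,8] PP  >  k=7
[5,8] S\N  >  k=6
[0,8] S  <  k=5

[0,8] S   <
  [0,5] N   >
    [0,3] N/(PP/N)   <
      [0,2] PP   >
        [0,1] "river" : PP/(PP\N)
        [1,2] "read" : PP\N
      [2,3] "clearly" : (N/(PP/N))\PP
    [3,5] PP/N   <
      [3,4] "near" : NP/N
      [4,5] "some" : (PP/N)\(NP/N)
  [5,8] S\N   >
    [5,6] "here" : (S\N)/PP
    [6,8] PP   >
      [6,7] "map" : PP/N
      [7,8] "with" : N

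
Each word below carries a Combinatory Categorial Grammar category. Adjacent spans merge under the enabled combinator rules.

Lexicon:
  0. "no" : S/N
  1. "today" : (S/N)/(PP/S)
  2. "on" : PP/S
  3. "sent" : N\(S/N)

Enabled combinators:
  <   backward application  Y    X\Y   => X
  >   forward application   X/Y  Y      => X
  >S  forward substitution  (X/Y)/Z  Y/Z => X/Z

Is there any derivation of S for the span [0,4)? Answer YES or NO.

YES

[0,4] S   >
  [0,1] "no" : S/N
  [1,4] N   <
    [1,3] S/N   >
      [1,2] "today" : (S/N)/(PP/S)
      [2,3] "on" : PP/S
    [3,4] "sent" : N\(S/N)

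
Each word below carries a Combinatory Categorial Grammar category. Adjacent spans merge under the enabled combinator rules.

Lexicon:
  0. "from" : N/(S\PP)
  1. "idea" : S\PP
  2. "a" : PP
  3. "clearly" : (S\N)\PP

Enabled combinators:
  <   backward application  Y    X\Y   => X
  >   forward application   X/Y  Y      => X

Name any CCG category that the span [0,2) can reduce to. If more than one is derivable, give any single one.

N

[0,4] S   <
  [0,2] N   >
    [0,1] "from" : N/(S\PP)
    [1,2] "idea" : S\PP
  [2,4] S\N   <
    [2,3] "a" : PP
    [3,4] "clearly" : (S\N)\PP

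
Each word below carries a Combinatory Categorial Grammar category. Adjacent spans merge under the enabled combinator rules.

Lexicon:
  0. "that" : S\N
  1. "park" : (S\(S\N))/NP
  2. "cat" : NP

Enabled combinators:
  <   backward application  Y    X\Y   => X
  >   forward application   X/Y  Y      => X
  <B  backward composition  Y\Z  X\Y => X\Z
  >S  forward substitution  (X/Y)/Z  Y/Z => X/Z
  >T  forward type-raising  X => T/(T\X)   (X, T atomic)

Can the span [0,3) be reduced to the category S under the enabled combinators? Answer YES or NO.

YES

[0,3] S   <
  [0,1] "that" : S\N
  [1,3] S\(S\N)   >
    [1,2] "park" : (S\(S\N))/NP
    [2,3] "cat" : NP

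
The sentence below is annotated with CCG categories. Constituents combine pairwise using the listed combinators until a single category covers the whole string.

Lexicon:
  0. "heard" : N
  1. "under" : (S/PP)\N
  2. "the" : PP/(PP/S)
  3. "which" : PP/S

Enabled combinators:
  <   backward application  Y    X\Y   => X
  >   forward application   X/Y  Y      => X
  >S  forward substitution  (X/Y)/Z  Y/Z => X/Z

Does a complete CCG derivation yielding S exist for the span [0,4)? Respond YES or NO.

YES

[0,4] S   >
  [0,2] S/PP   <
    [0,1] "heard" : N
    [1,2] "under" : (S/PP)\N
  [2,4] PP   >
    [2,3] "the" : PP/(PP/S)
    [3,4] "which" : PP/S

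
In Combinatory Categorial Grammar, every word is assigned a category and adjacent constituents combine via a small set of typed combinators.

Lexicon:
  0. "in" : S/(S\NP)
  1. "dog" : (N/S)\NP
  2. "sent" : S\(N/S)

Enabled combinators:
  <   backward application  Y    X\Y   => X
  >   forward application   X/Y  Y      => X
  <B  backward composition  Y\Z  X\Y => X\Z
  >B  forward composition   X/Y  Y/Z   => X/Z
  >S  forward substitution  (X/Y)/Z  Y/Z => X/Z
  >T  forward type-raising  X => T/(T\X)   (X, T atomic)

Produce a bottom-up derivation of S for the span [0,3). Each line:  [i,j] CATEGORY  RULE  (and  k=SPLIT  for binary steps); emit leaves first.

[0,3] S   >
  [0,1] "in" : S/(S\NP)
  [1,3] S\NP   <B
    [1,2] "dog" : (N/S)\NP
    [2,3] "sent" : S\(N/S)

[0,1] S/(S\NP)  lex  "in"
[1,2] (N/S)\NP  lex  "dog"
[2,3] S\(N/S)  lex  "sent"
[1,3] S\NP  <B  k=2
[0,3] S  >  k=1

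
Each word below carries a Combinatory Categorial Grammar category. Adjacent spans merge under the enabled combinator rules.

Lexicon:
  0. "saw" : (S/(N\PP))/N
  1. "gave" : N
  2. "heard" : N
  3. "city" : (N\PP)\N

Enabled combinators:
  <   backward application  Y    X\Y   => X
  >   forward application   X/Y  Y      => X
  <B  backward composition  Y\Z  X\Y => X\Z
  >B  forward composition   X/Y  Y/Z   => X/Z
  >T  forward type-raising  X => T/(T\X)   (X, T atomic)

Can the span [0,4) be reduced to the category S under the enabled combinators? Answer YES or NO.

[0,4] S   >
  [0,2] S/(N\PP)   >
    [0,1] "saw" : (S/(N\PP))/N
    [1,2] "gave" : N
  [2,4] N\PP   <
    [2,3] "heard" : N
    [3,4] "city" : (N\PP)\N

YES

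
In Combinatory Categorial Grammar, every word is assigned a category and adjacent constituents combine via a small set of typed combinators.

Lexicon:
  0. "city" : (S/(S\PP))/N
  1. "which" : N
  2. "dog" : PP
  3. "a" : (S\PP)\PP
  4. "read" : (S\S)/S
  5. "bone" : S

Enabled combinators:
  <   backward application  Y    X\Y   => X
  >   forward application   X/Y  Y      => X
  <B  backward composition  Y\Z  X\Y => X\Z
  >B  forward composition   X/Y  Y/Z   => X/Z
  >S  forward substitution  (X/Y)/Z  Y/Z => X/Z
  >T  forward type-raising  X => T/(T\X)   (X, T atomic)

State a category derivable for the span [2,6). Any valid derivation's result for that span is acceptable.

[0,6] S   >
  [0,2] S/(S\PP)   >
    [0,1] "city" : (S/(S\PP))/N
    [1,2] "which" : N
  [2,6] S\PP   <B
    [2,4] S\PP   <
      [2,3] "dog" : PP
      [3,4] "a" : (S\PP)\PP
    [4,6] S\S   >
      [4,5] "read" : (S\S)/S
      [5,6] "bone" : S

S\PP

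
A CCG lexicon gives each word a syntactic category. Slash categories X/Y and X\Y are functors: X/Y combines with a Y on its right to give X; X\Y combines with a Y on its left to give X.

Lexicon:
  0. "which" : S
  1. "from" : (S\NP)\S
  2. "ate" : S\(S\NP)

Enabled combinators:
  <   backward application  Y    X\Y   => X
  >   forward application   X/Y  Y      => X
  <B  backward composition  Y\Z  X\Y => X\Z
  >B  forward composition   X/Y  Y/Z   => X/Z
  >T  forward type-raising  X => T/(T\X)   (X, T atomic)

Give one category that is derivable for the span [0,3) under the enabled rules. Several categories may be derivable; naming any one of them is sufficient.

[0,3] S   <
  [0,2] S\NP   <
    [0,1] "which" : S
    [1,2] "from" : (S\NP)\S
  [2,3] "ate" : S\(S\NP)

S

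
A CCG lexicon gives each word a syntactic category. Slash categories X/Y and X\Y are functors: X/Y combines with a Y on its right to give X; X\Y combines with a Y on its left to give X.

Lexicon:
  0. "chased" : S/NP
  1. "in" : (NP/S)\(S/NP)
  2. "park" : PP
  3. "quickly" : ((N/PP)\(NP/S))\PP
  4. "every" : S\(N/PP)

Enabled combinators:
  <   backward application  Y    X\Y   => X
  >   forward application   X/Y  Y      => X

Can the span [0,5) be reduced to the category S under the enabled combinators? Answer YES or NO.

[0,5] S   <
  [0,4] N/PP   <
    [0,2] NP/S   <
      [0,1] "chased" : S/NP
      [1,2] "in" : (NP/S)\(S/NP)
    [2,4] (N/PP)\(NP/S)   <
      [2,3] "park" : PP
      [3,4] "quickly" : ((N/PP)\(NP/S))\PP
  [4,5] "every" : S\(N/PP)

YES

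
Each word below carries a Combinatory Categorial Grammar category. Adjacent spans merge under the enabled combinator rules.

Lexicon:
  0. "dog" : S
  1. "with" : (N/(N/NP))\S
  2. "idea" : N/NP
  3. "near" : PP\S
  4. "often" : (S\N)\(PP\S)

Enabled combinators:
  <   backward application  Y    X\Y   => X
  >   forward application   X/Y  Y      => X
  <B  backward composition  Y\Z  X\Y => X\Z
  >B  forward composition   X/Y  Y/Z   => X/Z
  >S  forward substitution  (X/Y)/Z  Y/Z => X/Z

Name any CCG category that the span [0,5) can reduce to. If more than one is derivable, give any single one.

[0,5] S   <
  [0,3] N   >
    [0,2] N/(N/NP)   <
      [0,1] "dog" : S
      [1,2] "with" : (N/(N/NP))\S
    [2,3] "idea" : N/NP
  [3,5] S\N   <
    [3,4] "near" : PP\S
    [4,5] "often" : (S\N)\(PP\S)

S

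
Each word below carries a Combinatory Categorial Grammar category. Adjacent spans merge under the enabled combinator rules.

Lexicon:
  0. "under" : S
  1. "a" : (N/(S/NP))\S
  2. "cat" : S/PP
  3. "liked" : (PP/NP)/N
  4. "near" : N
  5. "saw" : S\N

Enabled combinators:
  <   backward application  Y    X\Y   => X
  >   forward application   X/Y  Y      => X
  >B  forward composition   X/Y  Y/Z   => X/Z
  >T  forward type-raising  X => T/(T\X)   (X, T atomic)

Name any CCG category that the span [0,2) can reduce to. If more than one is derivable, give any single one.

N/(S/NP)

[0,6] S   <
  [0,5] N   >
    [0,2] N/(S/NP)   <
      [0,1] "under" : S
      [1,2] "a" : (N/(S/NP))\S
    [2,5] S/NP   >B
      [2,3] "cat" : S/PP
      [3,5] PP/NP   >
        [3,4] "liked" : (PP/NP)/N
        [4,5] "near" : N
  [5,6] "saw" : S\N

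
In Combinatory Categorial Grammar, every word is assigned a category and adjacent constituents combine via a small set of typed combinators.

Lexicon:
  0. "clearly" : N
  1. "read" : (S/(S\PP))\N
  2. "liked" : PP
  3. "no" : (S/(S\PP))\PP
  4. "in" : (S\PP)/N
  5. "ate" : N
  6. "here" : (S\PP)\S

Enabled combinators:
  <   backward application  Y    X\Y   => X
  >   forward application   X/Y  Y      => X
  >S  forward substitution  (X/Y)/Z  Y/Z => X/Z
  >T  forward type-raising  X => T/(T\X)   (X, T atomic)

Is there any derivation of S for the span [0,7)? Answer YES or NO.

YES

[0,7] S   >
  [0,2] S/(S\PP)   <
    [0,1] "clearly" : N
    [1,2] "read" : (S/(S\PP))\N
  [2,7] S\PP   <
    [2,6] S   >
      [2,4] S/(S\PP)   <
        [2,3] "liked" : PP
        [3,4] "no" : (S/(S\PP))\PP
      [4,6] S\PP   >
        [4,5] "in" : (S\PP)/N
        [5,6] "ate" : N
    [6,7] "here" : (S\PP)\S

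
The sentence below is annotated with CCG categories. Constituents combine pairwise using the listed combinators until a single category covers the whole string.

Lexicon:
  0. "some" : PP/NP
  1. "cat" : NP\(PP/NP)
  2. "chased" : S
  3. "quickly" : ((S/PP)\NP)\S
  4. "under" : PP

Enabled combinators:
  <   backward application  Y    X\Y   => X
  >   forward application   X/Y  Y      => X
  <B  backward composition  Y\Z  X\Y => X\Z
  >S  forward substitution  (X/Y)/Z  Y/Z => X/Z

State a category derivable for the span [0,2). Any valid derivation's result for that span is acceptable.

[0,5] S   >
  [0,4] S/PP   <
    [0,2] NP   <
      [0,1] "some" : PP/NP
      [1,2] "cat" : NP\(PP/NP)
    [2,4] (S/PP)\NP   <
      [2,3] "chased" : S
      [3,4] "quickly" : ((S/PP)\NP)\S
  [4,5] "under" : PP

NP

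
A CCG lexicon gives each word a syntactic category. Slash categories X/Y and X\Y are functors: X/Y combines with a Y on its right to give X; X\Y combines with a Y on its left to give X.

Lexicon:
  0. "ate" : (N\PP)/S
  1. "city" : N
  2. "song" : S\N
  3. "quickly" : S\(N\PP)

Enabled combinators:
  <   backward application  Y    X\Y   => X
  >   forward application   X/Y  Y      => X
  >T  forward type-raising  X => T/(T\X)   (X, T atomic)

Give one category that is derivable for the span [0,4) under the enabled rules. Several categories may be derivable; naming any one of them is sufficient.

S

[0,4] S   <
  [0,3] N\PP   >
    [0,1] "ate" : (N\PP)/S
    [1,3] S   <
      [1,2] "city" : N
      [2,3] "song" : S\N
  [3,4] "quickly" : S\(N\PP)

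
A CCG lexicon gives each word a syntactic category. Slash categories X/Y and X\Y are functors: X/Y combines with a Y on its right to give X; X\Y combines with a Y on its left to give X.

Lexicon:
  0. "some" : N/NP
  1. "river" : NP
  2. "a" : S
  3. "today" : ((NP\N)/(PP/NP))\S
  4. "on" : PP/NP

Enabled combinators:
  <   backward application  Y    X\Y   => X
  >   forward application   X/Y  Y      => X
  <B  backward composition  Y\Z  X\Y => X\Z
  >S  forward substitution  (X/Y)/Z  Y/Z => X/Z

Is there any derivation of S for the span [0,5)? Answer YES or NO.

N/NP NP S ((NP\N)/(PP/NP))\S PP/NP
CKY chart[0,5] = {NP}; S ∉ chart

NO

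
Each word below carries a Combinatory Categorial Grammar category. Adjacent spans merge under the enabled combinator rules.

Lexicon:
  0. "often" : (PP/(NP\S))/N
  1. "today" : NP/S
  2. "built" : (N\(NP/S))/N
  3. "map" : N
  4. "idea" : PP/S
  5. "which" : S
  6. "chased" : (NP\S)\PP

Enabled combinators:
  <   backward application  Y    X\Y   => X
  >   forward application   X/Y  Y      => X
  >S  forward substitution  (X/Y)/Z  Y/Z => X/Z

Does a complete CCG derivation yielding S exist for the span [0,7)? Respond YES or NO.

(PP/(NP\S))/N NP/S (N\(NP/S))/N N PP/S S (NP\S)\PP
CKY chart[0,7] = {PP}; S ∉ chart

NO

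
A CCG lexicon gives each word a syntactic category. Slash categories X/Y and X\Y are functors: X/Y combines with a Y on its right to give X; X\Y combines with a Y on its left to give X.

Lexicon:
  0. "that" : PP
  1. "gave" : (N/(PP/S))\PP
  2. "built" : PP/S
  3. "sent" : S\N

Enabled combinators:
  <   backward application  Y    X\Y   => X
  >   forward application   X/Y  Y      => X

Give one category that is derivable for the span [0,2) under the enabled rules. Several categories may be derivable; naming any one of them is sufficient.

N/(PP/S)

[0,4] S   <
  [0,3] N   >
    [0,2] N/(PP/S)   <
      [0,1] "that" : PP
      [1,2] "gave" : (N/(PP/S))\PP
    [2,3] "built" : PP/S
  [3,4] "sent" : S\N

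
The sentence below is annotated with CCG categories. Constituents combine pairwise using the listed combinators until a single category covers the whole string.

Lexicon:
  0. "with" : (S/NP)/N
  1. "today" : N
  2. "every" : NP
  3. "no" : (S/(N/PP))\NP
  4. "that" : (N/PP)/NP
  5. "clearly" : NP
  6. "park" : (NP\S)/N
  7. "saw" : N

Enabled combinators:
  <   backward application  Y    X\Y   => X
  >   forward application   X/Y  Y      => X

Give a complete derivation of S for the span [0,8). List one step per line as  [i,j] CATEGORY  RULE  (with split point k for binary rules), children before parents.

[0,1] (S/NP)/N  lex  "with"
[1,2] N  lex  "today"
[0,2] S/NP  >  k=1
[2,3] NP  lex  "every"
[3,4] (S/(N/PP))\NP  lex  "no"
[2,4] S/(N/PP)  <  k=3
[4,5] (N/PP)/NP  lex  "that"
[5,6] NP  lex  "clearly"
[4,6] N/PP  >  k=5
[2,6] S  >  k=4
[6,7] (NP\S)/N  lex  "park"
[7,8] N  lex  "saw"
[6,8] NP\S  >  k=7
[2,8] NP  <  k=6
[0,8] S  >  k=2

[0,8] S   >
  [0,2] S/NP   >
    [0,1] "with" : (S/NP)/N
    [1,2] "today" : N
  [2,8] NP   <
    [2,6] S   >
      [2,4] S/(N/PP)   <
        [2,3] "every" : NP
        [3,4] "no" : (S/(N/PP))\NP
      [4,6] N/PP   >
        [4,5] "that" : (N/PP)/NP
        [5,6] "clearly" : NP
    [6,8] NP\S   >
      [6,7] "park" : (NP\S)/N
      [7,8] "saw" : N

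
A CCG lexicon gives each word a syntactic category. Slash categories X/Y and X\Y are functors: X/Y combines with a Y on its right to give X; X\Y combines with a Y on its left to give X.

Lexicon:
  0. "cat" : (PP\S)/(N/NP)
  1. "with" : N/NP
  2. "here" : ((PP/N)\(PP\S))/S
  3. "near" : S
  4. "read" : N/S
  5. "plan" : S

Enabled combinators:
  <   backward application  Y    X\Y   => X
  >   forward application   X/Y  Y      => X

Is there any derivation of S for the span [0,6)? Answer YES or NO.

(PP\S)/(N/NP) N/NP ((PP/N)\(PP\S))/S S N/S S
CKY chart[0,6] = {PP}; S ∉ chart

NO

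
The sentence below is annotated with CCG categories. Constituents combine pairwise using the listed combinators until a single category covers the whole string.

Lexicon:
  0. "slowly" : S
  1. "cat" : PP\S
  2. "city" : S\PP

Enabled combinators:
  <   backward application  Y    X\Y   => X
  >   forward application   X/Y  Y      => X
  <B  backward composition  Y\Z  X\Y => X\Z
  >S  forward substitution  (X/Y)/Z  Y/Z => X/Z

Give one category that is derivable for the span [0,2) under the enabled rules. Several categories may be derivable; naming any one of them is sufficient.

[0,3] S   <
  [0,2] PP   <
    [0,1] "slowly" : S
    [1,2] "cat" : PP\S
  [2,3] "city" : S\PP

PP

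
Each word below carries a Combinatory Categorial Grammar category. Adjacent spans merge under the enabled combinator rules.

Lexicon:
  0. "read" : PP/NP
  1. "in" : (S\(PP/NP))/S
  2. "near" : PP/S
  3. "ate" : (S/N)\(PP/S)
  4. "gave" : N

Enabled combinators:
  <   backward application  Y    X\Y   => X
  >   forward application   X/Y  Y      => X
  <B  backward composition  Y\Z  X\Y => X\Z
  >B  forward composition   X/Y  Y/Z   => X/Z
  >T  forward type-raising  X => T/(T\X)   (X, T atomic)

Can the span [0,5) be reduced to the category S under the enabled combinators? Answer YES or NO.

YES

[0,5] S   <
  [0,1] "read" : PP/NP
  [1,5] S\(PP/NP)   >
    [1,2] "in" : (S\(PP/NP))/S
    [2,5] S   >
      [2,4] S/N   <
        [2,3] "near" : PP/S
        [3,4] "ate" : (S/N)\(PP/S)
      [4,5] "gave" : N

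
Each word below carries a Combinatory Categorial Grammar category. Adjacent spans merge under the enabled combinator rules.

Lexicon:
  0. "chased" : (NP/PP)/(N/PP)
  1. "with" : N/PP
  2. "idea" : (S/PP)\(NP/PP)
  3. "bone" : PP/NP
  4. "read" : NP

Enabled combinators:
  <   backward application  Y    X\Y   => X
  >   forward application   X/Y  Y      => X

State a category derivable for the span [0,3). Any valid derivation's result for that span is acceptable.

S/PP

[0,5] S   >
  [0,3] S/PP   <
    [0,2] NP/PP   >
      [0,1] "chased" : (NP/PP)/(N/PP)
      [1,2] "with" : N/PP
    [2,3] "idea" : (S/PP)\(NP/PP)
  [3,5] PP   >
    [3,4] "bone" : PP/NP
    [4,5] "read" : NP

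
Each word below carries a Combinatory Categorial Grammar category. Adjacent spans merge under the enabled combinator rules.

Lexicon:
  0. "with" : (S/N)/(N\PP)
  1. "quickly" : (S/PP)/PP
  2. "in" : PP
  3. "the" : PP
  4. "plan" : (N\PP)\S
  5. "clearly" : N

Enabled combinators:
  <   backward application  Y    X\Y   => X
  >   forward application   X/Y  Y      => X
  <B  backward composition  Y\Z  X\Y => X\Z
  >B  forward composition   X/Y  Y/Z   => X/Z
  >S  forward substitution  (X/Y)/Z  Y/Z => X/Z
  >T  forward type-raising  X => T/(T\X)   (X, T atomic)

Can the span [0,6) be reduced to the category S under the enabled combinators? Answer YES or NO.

[0,6] S   >
  [0,5] S/N   >
    [0,1] "with" : (S/N)/(N\PP)
    [1,5] N\PP   <
      [1,4] S   >
        [1,3] S/PP   >
          [1,2] "quickly" : (S/PP)/PP
          [2,3] "in" : PP
        [3,4] "the" : PP
      [4,5] "plan" : (N\PP)\S
  [5,6] "clearly" : N

YES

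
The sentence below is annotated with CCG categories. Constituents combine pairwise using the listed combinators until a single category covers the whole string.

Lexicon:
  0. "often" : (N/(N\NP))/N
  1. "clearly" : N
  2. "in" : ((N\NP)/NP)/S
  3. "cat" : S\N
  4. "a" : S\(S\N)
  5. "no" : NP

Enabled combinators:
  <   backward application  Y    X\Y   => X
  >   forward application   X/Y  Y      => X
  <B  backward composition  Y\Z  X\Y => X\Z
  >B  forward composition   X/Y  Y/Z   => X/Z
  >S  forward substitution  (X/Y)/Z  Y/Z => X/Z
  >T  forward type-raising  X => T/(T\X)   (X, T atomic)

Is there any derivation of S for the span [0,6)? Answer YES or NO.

NO

(N/(N\NP))/N N ((N\NP)/NP)/S S\N S\(S\N) NP
CKY chart[0,6] = {N, N/(NP\NP), N/(N\N), NP/(NP\N), PP/(PP\N), S/(S\N)}; S ∉ chart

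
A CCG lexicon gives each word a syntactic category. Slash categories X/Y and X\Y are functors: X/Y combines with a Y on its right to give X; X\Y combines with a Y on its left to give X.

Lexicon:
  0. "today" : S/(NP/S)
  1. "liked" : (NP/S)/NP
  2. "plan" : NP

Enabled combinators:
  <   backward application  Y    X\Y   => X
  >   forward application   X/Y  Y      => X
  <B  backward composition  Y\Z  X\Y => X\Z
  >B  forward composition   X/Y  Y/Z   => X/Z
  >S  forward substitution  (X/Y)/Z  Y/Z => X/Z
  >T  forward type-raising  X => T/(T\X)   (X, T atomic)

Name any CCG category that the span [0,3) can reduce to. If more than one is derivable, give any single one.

[0,3] S   >
  [0,1] "today" : S/(NP/S)
  [1,3] NP/S   >
    [1,2] "liked" : (NP/S)/NP
    [2,3] "plan" : NP

S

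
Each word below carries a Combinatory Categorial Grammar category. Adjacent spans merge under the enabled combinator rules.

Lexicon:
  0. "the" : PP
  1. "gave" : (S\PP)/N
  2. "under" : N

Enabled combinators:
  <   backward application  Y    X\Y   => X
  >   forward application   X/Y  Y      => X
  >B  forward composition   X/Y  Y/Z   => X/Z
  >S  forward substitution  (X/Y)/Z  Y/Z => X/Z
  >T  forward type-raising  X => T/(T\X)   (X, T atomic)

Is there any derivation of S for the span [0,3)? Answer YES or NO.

[0,3] S   <
  [0,1] "the" : PP
  [1,3] S\PP   >
    [1,2] "gave" : (S\PP)/N
    [2,3] "under" : N

YES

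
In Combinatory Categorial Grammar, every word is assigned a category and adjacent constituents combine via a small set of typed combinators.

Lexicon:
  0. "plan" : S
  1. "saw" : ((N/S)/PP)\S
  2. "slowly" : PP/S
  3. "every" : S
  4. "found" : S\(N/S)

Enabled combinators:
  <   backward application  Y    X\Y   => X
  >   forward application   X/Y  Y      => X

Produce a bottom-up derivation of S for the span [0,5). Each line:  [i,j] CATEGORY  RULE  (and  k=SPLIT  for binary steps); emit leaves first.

[0,5] S   <
  [0,4] N/S   >
    [0,2] (N/S)/PP   <
      [0,1] "plan" : S
      [1,2] "saw" : ((N/S)/PP)\S
    [2,4] PP   >
      [2,3] "slowly" : PP/S
      [3,4] "every" : S
  [4,5] "found" : S\(N/S)

[0,1] S  lex  "plan"
[1,2] ((N/S)/PP)\S  lex  "saw"
[0,2] (N/S)/PP  <  k=1
[2,3] PP/S  lex  "slowly"
[3,4] S  lex  "every"
[2,4] PP  >  k=3
[0,4] N/S  >  k=2
[4,5] S\(N/S)  lex  "found"
[0,5] S  <  k=4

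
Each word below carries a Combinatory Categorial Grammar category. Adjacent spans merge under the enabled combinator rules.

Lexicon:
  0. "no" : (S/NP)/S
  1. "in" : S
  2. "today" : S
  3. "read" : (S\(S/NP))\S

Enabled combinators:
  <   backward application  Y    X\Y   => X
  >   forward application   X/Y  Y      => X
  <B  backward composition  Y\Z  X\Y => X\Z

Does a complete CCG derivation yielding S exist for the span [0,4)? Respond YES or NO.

YES

[0,4] S   <
  [0,2] S/NP   >
    [0,1] "no" : (S/NP)/S
    [1,2] "in" : S
  [2,4] S\(S/NP)   <
    [2,3] "today" : S
    [3,4] "read" : (S\(S/NP))\S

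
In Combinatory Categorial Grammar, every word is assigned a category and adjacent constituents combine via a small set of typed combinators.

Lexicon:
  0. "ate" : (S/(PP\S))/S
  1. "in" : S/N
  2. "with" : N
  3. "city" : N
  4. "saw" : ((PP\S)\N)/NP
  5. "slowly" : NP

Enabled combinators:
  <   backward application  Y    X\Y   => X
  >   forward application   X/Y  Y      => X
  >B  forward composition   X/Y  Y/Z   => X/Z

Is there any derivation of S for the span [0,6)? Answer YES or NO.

[0,6] S   >
  [0,3] S/(PP\S)   >
    [0,1] "ate" : (S/(PP\S))/S
    [1,3] S   >
      [1,2] "in" : S/N
      [2,3] "with" : N
  [3,6] PP\S   <
    [3,4] "city" : N
    [4,6] (PP\S)\N   >
      [4,5] "saw" : ((PP\S)\N)/NP
      [5,6] "slowly" : NP

YES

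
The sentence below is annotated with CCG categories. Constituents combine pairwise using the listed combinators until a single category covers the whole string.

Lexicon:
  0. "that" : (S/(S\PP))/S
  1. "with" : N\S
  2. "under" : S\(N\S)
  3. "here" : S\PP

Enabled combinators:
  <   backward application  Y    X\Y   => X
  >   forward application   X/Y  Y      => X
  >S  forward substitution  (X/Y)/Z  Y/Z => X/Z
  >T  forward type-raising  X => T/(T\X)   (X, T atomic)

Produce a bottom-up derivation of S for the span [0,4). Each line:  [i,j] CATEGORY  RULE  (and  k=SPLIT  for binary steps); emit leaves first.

[0,1] (S/(S\PP))/S  lex  "that"
[1,2] N\S  lex  "with"
[2,3] S\(N\S)  lex  "under"
[1,3] S  <  k=2
[0,3] S/(S\PP)  >  k=1
[3,4] S\PP  lex  "here"
[0,4] S  >  k=3

[0,4] S   >
  [0,3] S/(S\PP)   >
    [0,1] "that" : (S/(S\PP))/S
    [1,3] S   <
      [1,2] "with" : N\S
      [2,3] "under" : S\(N\S)
  [3,4] "here" : S\PP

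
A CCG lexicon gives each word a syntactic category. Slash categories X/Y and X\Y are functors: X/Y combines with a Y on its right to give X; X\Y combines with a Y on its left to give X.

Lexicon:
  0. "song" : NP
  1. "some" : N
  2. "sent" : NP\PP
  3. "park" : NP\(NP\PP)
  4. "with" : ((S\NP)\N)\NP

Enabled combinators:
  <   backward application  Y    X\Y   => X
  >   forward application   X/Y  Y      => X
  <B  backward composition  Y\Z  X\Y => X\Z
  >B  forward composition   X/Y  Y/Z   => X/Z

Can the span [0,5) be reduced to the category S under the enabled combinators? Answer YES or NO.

[0,5] S   <
  [0,1] "song" : NP
  [1,5] S\NP   <
    [1,2] "some" : N
    [2,5] (S\NP)\N   <
      [2,4] NP   <
        [2,3] "sent" : NP\PP
        [3,4] "park" : NP\(NP\PP)
      [4,5] "with" : ((S\NP)\N)\NP

YES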